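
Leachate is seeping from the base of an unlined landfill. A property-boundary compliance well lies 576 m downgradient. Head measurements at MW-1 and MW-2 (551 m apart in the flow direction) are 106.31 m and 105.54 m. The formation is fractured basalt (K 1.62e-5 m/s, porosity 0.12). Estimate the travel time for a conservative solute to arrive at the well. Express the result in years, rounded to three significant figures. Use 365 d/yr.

96.8 years

Hydraulic gradient i = (106.31 − 105.54) / 551 = 0.77 / 551 = 0.001397
K = 1.62e-5 m/s × 86400 s/d = 1.400 m/d
q = Ki = 1.400 × 0.001397 = 0.001956 m/d
v = Ki/n = 1.400·0.001397/0.12 = 0.01630 m/d
t = L / v = 576 / 0.01630 = 35340 d
   = 35340 / 365 = 96.8 yr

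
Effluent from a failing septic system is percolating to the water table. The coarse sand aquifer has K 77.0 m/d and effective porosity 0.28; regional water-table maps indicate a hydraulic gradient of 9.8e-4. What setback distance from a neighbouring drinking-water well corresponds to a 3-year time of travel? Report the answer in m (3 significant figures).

295 m

Darcy flux q = K·i = 77.0 × 9.8e-4 = 0.07546 m/d
Average linear velocity = 0.07546 / 0.28 = 0.2695 m/d
T = 3 yr × 365 = 1095 d
L = v × T = 0.2695 × 1095 = 295.1 m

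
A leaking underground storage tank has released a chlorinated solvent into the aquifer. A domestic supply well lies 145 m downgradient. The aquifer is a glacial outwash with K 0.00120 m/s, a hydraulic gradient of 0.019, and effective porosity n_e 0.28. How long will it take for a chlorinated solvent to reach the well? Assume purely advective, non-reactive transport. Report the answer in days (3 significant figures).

20.6 days

K = 0.00120 m/s × 86400 s/d = 103.7 m/d
Darcy flux q = K·i = 103.7 × 0.019 = 1.970 m/d
v_s = q/n_e = 1.970/0.28 = 7.035 m/d
t = L / v = 145 / 7.035 = 20.61 d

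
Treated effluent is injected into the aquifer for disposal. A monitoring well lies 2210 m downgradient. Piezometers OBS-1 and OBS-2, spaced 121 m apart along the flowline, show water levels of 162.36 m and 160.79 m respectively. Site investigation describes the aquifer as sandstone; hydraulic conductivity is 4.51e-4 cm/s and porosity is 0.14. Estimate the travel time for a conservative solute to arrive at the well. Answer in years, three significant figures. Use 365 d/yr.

Hydraulic gradient i = (162.36 − 160.79) / 121 = 1.57 / 121 = 0.01298
K = 4.51e-4 cm/s × 864 = 0.3897 m/d
q = Ki = 0.3897 × 0.01298 = 0.005056 m/d
v = Ki/n = 0.3897·0.01298/0.14 = 0.03611 m/d
t = L / v = 2210 / 0.03611 = 61190 d
   = 61190 / 365 = 168 yr

168 years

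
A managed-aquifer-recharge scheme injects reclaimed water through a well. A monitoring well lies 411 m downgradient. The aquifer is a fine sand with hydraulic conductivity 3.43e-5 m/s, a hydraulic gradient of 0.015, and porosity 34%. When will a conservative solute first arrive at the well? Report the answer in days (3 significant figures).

3140 days

K = 3.43e-5 m/s × 86400 s/d = 2.964 m/d
Specific discharge q = 2.964 × 0.015 = 0.04445 m/d
Average linear velocity = 0.04445 / 0.34 = 0.1307 m/d
t = L / v = 411 / 0.1307 = 3144 d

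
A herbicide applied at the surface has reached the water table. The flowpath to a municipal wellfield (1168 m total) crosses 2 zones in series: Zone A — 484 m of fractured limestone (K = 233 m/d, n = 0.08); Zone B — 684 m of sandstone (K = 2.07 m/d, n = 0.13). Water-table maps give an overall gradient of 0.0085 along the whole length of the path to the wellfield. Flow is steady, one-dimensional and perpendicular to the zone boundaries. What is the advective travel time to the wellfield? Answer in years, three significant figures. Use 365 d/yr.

Steady 1-D flow in series ⇒ the Darcy flux q is identical in every zone and the zone head losses add (resistances L/K in series).
Σ(L/K) = 484/233 + 684/2.07 = 2.077 + 330.4 = 332.5 d
K_eq = L_total / Σ(L/K) = 1168 / 332.5 = 3.513 m/d
q = K_eq · i = 3.513 × 0.0085 = 0.02986 m/d (same in every zone)
Zone A: v = q/n = 0.02986/0.08 = 0.3732 m/d → t_A = 484/0.3732 = 1297 d
Zone B: v = q/n = 0.02986/0.13 = 0.2297 m/d → t_B = 684/0.2297 = 2978 d
Total t = 1297 + 2978 = 4275 d
   = 4275 / 365 = 11.7 yr

11.7 years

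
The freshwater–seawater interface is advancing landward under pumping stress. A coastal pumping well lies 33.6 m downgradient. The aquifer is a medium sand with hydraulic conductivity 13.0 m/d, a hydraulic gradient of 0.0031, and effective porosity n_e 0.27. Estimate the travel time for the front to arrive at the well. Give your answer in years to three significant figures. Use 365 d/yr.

q = Ki = 13.0 × 0.0031 = 0.04030 m/d
v = Ki/n = 13.0·0.0031/0.27 = 0.1493 m/d
t = L / v = 33.6 / 0.1493 = 225.1 d
   = 225.1 / 365 = 0.617 yr

0.617 years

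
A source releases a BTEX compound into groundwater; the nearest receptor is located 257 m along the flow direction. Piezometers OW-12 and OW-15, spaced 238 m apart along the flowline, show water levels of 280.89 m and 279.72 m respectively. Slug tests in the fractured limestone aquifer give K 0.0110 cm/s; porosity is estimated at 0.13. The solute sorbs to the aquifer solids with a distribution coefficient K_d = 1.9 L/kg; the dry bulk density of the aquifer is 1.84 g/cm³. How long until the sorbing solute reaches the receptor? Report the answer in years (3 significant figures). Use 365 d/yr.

54.6 years

Hydraulic gradient i = (280.89 − 279.72) / 238 = 1.17 / 238 = 0.004916
K = 0.0110 cm/s × 864 = 9.504 m/d
Darcy flux q = K·i = 9.504 × 0.004916 = 0.04672 m/d
v_s = q/n_e = 0.04672/0.13 = 0.3594 m/d
Retardation R = 1 + ρ_b·K_d/n = 1 + 1.84×1.9/0.13 = 27.89
Contaminant velocity v_c = v/R = 0.3594/27.89 = 0.01289 m/d
t = L/v_c = 257/0.01289 = 19950 d
   = 19950/365 = 54.6 yr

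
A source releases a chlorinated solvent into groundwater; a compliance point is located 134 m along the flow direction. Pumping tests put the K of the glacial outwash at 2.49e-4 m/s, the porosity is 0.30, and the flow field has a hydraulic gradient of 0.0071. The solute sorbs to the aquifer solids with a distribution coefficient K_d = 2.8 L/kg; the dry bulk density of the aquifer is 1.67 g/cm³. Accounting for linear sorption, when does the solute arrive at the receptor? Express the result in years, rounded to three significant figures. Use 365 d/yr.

K = 2.49e-4 m/s × 86400 s/d = 21.51 m/d
q = Ki = 21.51 × 0.0071 = 0.1527 m/d
v_s = q/n_e = 0.1527/0.30 = 0.5092 m/d
Retardation R = 1 + ρ_b·K_d/n = 1 + 1.67×2.8/0.30 = 16.59
Contaminant velocity v_c = v/R = 0.5092/16.59 = 0.03070 m/d
t = L/v_c = 134/0.03070 = 4365 d
   = 4365/365 = 12.0 yr

12.0 years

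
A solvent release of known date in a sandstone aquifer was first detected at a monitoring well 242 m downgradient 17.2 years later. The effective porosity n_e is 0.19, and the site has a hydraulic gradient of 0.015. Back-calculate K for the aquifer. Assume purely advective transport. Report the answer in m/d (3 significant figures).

t = 17.2 years = 6278 d
v = L / t = 242 / 6278 = 0.03855 m/d
K = v · n / i = 0.03855 × 0.19 / 0.015 = 0.488 m/d

0.488 m/d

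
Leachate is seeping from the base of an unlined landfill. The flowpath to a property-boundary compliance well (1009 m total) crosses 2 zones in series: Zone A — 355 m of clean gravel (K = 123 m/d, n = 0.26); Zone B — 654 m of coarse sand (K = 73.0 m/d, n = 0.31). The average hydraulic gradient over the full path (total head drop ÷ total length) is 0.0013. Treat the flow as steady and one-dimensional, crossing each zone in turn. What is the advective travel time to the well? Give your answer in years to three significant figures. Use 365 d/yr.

7.30 years

Steady 1-D flow in series ⇒ the Darcy flux q is identical in every zone and the zone head losses add (resistances L/K in series).
Σ(L/K) = 355/123 + 654/73.0 = 2.886 + 8.959 = 11.85 d
K_eq = L_total / Σ(L/K) = 1009 / 11.85 = 85.18 m/d
q = K_eq · i = 85.18 × 0.0013 = 0.1107 m/d (same in every zone)
Zone A: v = q/n = 0.1107/0.26 = 0.4259 m/d → t_A = 355/0.4259 = 833.5 d
Zone B: v = q/n = 0.1107/0.31 = 0.3572 m/d → t_B = 654/0.3572 = 1831 d
Total t = 833.5 + 1831 = 2664 d
   = 2664 / 365 = 7.30 yr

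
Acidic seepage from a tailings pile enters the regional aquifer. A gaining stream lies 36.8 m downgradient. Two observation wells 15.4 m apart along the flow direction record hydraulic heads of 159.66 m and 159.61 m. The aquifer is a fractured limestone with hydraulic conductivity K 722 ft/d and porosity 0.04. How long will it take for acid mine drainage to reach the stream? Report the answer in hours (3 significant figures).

Hydraulic gradient i = (159.66 − 159.61) / 15.4 = 0.05 / 15.4 = 0.003247
K = 722 ft/d × 0.3048 = 220.1 m/d
q = Ki = 220.1 × 0.003247 = 0.7145 m/d
Average linear velocity = 0.7145 / 0.04 = 17.86 m/d
t = L / v = 36.8 / 17.86 = 2.060 d
   = 2.060 × 24 = 49.4 h

49.4 hours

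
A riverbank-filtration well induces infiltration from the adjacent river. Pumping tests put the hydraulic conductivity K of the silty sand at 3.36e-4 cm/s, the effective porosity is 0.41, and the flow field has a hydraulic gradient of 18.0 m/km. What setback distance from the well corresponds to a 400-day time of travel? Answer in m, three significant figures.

5.10 m

K = 3.36e-4 cm/s × 864 = 0.2903 m/d
Darcy flux q = K·i = 0.2903 × 0.018 = 0.005225 m/d
v_s = q/n_e = 0.005225/0.41 = 0.01275 m/d
L = v × T = 0.01275 × 400 = 5.098 m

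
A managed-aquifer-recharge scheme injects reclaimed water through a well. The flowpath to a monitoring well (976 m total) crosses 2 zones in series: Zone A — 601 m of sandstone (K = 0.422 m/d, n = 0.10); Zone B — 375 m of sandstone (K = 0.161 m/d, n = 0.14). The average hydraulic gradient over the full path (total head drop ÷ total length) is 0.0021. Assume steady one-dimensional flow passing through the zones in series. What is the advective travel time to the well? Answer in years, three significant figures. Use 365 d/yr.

For zones in series the flux q is common to all zones; the equivalent conductivity is the harmonic (thickness-weighted) mean, K_eq = L_total / Σ(L_j/K_j).
Σ(L/K) = 601/0.422 + 375/0.161 = 1424 + 2329 = 3753 d
K_eq = L_total / Σ(L/K) = 976 / 3753 = 0.2600 m/d
q = K_eq · i = 0.2600 × 0.0021 = 5.461e-4 m/d (same in every zone)
Zone A: v = q/n = 5.461e-4/0.10 = 0.005461 m/d → t_A = 601/0.005461 = 110100 d
Zone B: v = q/n = 5.461e-4/0.14 = 0.003901 m/d → t_B = 375/0.003901 = 96140 d
Total t = 110100 + 96140 = 206200 d
   = 206200 / 365 = 565 yr

565 years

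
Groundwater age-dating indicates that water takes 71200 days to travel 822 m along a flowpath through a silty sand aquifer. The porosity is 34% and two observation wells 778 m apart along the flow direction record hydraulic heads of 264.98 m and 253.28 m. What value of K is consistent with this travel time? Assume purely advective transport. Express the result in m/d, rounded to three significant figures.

0.261 m/d

Hydraulic gradient i = (264.98 − 253.28) / 778 = 11.70 / 778 = 0.01504
v = L / t = 822 / 71200 = 0.01154 m/d
K = v · n / i = 0.01154 × 0.34 / 0.01504 = 0.261 m/d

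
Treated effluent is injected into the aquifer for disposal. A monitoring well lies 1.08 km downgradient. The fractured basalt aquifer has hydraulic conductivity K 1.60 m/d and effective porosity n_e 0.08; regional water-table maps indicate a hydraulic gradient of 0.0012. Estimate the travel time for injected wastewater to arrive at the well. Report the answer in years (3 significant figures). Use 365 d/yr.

Darcy flux q = K·i = 1.60 × 0.0012 = 0.001920 m/d
Seepage velocity v = q / n = 0.001920 / 0.08 = 0.02400 m/d
L = 1.08 km = 1080 m
t = L / v = 1080 / 0.02400 = 45000 d
   = 45000 / 365 = 123 yr

123 years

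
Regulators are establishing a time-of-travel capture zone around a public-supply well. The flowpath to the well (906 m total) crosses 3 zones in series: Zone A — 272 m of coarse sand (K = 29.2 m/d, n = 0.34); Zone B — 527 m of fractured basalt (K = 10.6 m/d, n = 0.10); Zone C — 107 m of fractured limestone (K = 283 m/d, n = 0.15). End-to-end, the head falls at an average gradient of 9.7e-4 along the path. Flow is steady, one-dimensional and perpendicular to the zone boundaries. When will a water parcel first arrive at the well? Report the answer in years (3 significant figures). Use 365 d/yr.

Steady 1-D flow in series ⇒ the Darcy flux q is identical in every zone and the zone head losses add (resistances L/K in series).
Σ(L/K) = 272/29.2 + 527/10.6 + 107/283 = 9.315 + 49.72 + 0.3781 = 59.41 d
K_eq = L_total / Σ(L/K) = 906 / 59.41 = 15.25 m/d
q = K_eq · i = 15.25 × 9.7e-4 = 0.01479 m/d (same in every zone)
Zone A: v = q/n = 0.01479/0.34 = 0.04351 m/d → t_A = 272/0.04351 = 6252 d
Zone B: v = q/n = 0.01479/0.10 = 0.1479 m/d → t_B = 527/0.1479 = 3563 d
Zone C: v = q/n = 0.01479/0.15 = 0.09862 m/d → t_C = 107/0.09862 = 1085 d
Total t = 6252 + 3563 + 1085 = 10900 d
   = 10900 / 365 = 29.9 yr

29.9 years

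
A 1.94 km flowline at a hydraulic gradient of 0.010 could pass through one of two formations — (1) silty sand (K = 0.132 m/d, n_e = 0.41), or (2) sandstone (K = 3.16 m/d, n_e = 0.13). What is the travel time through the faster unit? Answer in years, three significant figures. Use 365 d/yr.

21.9 years

Unit 1 (silty sand): v = 0.132×0.010/0.41 = 0.003220 m/d, t = 1940/0.003220 = 602600 d
Unit 2 (sandstone): v = 3.16×0.010/0.13 = 0.2431 m/d, t = 1940/0.2431 = 7981 d
Faster: 7981 d / 365 = 21.9 yr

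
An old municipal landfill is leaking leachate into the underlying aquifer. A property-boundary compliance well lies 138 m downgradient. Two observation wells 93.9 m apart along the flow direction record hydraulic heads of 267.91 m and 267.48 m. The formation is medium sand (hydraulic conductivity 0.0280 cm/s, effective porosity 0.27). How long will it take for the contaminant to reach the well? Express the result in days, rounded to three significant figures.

336 days

Hydraulic gradient i = (267.91 − 267.48) / 93.9 = 0.43 / 93.9 = 0.004579
K = 0.0280 cm/s × 864 = 24.19 m/d
q = Ki = 24.19 × 0.004579 = 0.1108 m/d
v_s = q/n_e = 0.1108/0.27 = 0.4103 m/d
t = L / v = 138 / 0.4103 = 336.3 d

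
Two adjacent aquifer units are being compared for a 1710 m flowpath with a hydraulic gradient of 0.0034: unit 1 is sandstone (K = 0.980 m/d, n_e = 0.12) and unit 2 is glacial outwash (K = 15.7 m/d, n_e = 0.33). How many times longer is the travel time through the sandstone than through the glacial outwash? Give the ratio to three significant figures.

Unit 1 (sandstone): v = 0.980×0.0034/0.12 = 0.02777 m/d, t = 1710/0.02777 = 61580 d
Unit 2 (glacial outwash): v = 15.7×0.0034/0.33 = 0.1618 m/d, t = 1710/0.1618 = 10570 d
t(sandstone) / t(glacial outwash) = 61580/10570 = 5.83

5.83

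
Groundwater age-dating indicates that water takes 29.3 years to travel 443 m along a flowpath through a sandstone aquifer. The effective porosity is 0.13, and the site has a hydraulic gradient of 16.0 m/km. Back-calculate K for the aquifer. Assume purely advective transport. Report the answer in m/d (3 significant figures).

t = 29.3 years = 10690 d
v = L / t = 443 / 10690 = 0.04142 m/d
K = v · n / i = 0.04142 × 0.13 / 0.016 = 0.337 m/d

0.337 m/d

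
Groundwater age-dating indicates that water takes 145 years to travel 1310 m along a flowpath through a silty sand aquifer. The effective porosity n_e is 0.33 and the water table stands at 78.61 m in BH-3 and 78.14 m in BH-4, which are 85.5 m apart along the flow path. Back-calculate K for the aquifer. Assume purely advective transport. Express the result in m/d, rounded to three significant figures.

1.49 m/d

Hydraulic gradient i = (78.61 − 78.14) / 85.5 = 0.47 / 85.5 = 0.005497
t = 145 years = 52930 d
v = L / t = 1310 / 52930 = 0.02475 m/d
K = v · n / i = 0.02475 × 0.33 / 0.005497 = 1.49 m/d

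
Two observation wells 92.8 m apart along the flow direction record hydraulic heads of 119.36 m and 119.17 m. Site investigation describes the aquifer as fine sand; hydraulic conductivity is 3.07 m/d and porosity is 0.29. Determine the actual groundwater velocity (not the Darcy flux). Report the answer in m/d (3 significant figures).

0.0217 m/d

Hydraulic gradient i = (119.36 − 119.17) / 92.8 = 0.19 / 92.8 = 0.002047
Specific discharge q = 3.07 × 0.002047 = 0.006286 m/d
v_s = q/n_e = 0.006286/0.29 = 0.02167 m/d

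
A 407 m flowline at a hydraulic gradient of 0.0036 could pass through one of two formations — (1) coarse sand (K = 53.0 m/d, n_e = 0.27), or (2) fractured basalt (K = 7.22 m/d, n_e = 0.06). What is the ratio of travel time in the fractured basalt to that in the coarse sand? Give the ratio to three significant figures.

Unit 1 (coarse sand): v = 53.0×0.0036/0.27 = 0.7067 m/d, t = 407/0.7067 = 575.9 d
Unit 2 (fractured basalt): v = 7.22×0.0036/0.06 = 0.4332 m/d, t = 407/0.4332 = 939.5 d
t(fractured basalt) / t(coarse sand) = 939.5/575.9 = 1.63

1.63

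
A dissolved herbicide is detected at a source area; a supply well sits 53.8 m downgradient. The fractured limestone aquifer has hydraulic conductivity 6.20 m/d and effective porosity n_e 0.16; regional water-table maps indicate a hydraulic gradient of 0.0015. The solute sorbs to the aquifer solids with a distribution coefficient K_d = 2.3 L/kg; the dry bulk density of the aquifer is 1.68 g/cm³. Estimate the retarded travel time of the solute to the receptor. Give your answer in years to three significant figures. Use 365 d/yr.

q = Ki = 6.20 × 0.0015 = 0.009300 m/d
v = Ki/n = 6.20·0.0015/0.16 = 0.05813 m/d
Retardation R = 1 + ρ_b·K_d/n = 1 + 1.68×2.3/0.16 = 25.15
Contaminant velocity v_c = v/R = 0.05813/25.15 = 0.002311 m/d
t = L/v_c = 53.8/0.002311 = 23280 d
   = 23280/365 = 63.8 yr

63.8 years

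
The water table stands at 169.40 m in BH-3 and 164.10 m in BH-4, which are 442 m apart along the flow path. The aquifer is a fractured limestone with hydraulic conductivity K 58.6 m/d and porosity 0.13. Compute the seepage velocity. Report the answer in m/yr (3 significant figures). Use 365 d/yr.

Hydraulic gradient i = (169.40 − 164.10) / 442 = 5.30 / 442 = 0.01199
Specific discharge q = 58.6 × 0.01199 = 0.7027 m/d
v_s = q/n_e = 0.7027/0.13 = 5.405 m/d
   = 5.405 × 365 = 1970 m/yr

1970 m/yr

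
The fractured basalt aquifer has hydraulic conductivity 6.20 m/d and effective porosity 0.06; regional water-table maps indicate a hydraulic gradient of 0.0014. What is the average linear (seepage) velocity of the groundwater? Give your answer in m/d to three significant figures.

Specific discharge q = 6.20 × 0.0014 = 0.008680 m/d
Seepage velocity v = q / n = 0.008680 / 0.06 = 0.1447 m/d

0.145 m/d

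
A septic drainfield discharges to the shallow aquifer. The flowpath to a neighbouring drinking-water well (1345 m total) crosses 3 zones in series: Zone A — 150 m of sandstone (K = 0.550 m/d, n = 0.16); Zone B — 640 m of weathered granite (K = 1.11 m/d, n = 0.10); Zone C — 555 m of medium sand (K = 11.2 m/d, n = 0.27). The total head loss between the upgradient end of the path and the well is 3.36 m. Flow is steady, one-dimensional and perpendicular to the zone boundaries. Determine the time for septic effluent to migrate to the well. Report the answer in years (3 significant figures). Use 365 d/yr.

Continuity: the same q passes through each zone, so ΔH = q·Σ(L_j/K_j) — the zones act as resistances in series.
Σ(L/K) = 150/0.550 + 640/1.11 + 555/11.2 = 272.7 + 576.6 + 49.55 = 898.9 d
q = ΔH / Σ(L/K) = 3.36 / 898.9 = 0.003738 m/d (same in every zone)
Zone A: v = q/n = 0.003738/0.16 = 0.02336 m/d → t_A = 150/0.02336 = 6420 d
Zone B: v = q/n = 0.003738/0.10 = 0.03738 m/d → t_B = 640/0.03738 = 17120 d
Zone C: v = q/n = 0.003738/0.27 = 0.01384 m/d → t_C = 555/0.01384 = 40090 d
Total t = 6420 + 17120 + 40090 = 63630 d
   = 63630 / 365 = 174 yr

174 years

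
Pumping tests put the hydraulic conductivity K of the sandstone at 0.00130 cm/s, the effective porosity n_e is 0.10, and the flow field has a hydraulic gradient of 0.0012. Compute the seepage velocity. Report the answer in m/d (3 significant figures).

0.0135 m/d

K = 0.00130 cm/s × 864 = 1.123 m/d
Darcy flux q = K·i = 1.123 × 0.0012 = 0.001348 m/d
Seepage velocity v = q / n = 0.001348 / 0.10 = 0.01348 m/d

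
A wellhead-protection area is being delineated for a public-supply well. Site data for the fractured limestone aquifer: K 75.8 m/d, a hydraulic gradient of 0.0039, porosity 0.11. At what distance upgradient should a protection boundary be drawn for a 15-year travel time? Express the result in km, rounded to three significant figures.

14.7 km

q = Ki = 75.8 × 0.0039 = 0.2956 m/d
Seepage velocity v = q / n = 0.2956 / 0.11 = 2.687 m/d
T = 15 yr × 365 = 5475 d
L = v × T = 2.687 × 5475 = 14710 m
   = 14.7 km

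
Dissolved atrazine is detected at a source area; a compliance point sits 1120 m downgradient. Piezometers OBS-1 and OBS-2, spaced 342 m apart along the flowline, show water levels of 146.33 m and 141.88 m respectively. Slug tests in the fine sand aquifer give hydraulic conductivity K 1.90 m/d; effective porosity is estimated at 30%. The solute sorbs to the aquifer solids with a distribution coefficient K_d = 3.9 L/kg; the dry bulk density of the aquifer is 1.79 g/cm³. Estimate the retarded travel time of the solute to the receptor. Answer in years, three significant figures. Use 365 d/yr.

Hydraulic gradient i = (146.33 − 141.88) / 342 = 4.45 / 342 = 0.01301
q = Ki = 1.90 × 0.01301 = 0.02472 m/d
Seepage velocity v = q / n = 0.02472 / 0.30 = 0.08241 m/d
Retardation R = 1 + ρ_b·K_d/n = 1 + 1.79×3.9/0.30 = 24.27
Contaminant velocity v_c = v/R = 0.08241/24.27 = 0.003395 m/d
t = L/v_c = 1120/0.003395 = 329900 d
   = 329900/365 = 904 yr

904 years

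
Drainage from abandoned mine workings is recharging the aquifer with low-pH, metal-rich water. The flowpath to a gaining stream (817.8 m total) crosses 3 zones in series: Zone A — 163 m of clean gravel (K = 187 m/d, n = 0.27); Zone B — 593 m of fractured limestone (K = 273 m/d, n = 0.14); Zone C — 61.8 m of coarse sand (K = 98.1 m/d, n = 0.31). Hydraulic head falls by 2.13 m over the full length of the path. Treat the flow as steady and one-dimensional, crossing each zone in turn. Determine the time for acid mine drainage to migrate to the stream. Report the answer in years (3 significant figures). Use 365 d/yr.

Continuity: the same q passes through each zone, so ΔH = q·Σ(L_j/K_j) — the zones act as resistances in series.
Σ(L/K) = 163/187 + 593/273 + 61.8/98.1 = 0.8717 + 2.172 + 0.6300 = 3.674 d
q = ΔH / Σ(L/K) = 2.13 / 3.674 = 0.5798 m/d (same in every zone)
Zone A: v = q/n = 0.5798/0.27 = 2.147 m/d → t_A = 163/2.147 = 75.91 d
Zone B: v = q/n = 0.5798/0.14 = 4.141 m/d → t_B = 593/4.141 = 143.2 d
Zone C: v = q/n = 0.5798/0.31 = 1.870 m/d → t_C = 61.8/1.870 = 33.04 d
Total t = 75.91 + 143.2 + 33.04 = 252.1 d
   = 252.1 / 365 = 0.691 yr

0.691 years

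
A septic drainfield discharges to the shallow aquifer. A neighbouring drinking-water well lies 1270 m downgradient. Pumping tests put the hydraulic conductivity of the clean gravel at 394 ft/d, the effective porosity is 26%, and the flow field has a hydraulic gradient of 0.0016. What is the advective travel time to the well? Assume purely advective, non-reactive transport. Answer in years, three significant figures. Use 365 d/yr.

4.71 years

K = 394 ft/d × 0.3048 = 120.1 m/d
q = Ki = 120.1 × 0.0016 = 0.1921 m/d
v = Ki/n = 120.1·0.0016/0.26 = 0.7390 m/d
t = L / v = 1270 / 0.7390 = 1718 d
   = 1718 / 365 = 4.71 yr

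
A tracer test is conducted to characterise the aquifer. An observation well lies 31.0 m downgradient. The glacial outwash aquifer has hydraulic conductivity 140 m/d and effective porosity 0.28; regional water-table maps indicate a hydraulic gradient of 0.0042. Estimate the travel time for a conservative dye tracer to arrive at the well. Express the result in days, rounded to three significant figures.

14.8 days

Darcy flux q = K·i = 140 × 0.0042 = 0.5880 m/d
v_s = q/n_e = 0.5880/0.28 = 2.100 m/d
t = L / v = 31.0 / 2.100 = 14.76 d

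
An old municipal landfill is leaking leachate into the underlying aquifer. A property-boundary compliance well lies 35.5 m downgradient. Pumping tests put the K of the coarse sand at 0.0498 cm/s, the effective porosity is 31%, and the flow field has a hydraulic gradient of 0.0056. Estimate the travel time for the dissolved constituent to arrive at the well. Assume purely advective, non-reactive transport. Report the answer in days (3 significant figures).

45.7 days

K = 0.0498 cm/s × 864 = 43.03 m/d
Darcy flux q = K·i = 43.03 × 0.0056 = 0.2410 m/d
Average linear velocity = 0.2410 / 0.31 = 0.7773 m/d
t = L / v = 35.5 / 0.7773 = 45.67 d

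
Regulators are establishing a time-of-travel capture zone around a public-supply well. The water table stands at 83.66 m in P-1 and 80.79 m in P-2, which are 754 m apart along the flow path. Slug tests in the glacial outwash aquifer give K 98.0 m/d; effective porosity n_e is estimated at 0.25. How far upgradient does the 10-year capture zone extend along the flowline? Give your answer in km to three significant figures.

Hydraulic gradient i = (83.66 − 80.79) / 754 = 2.87 / 754 = 0.003806
Specific discharge q = 98.0 × 0.003806 = 0.3730 m/d
Seepage velocity v = q / n = 0.3730 / 0.25 = 1.492 m/d
T = 10 yr × 365 = 3650 d
L = v × T = 1.492 × 3650 = 5446 m
   = 5.45 km

5.45 km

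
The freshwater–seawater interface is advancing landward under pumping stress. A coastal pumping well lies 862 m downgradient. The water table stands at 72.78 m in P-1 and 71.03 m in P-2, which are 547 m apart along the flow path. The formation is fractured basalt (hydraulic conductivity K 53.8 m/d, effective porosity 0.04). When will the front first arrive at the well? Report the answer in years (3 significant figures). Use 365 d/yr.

Hydraulic gradient i = (72.78 − 71.03) / 547 = 1.75 / 547 = 0.003199
q = Ki = 53.8 × 0.003199 = 0.1721 m/d
Seepage velocity v = q / n = 0.1721 / 0.04 = 4.303 m/d
t = L / v = 862 / 4.303 = 200.3 d
   = 200.3 / 365 = 0.549 yr

0.549 years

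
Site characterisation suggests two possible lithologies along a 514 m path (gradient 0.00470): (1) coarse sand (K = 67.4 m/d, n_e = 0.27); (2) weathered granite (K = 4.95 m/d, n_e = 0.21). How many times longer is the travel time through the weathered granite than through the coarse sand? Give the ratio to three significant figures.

Unit 1 (coarse sand): v = 67.4×0.0047/0.27 = 1.173 m/d, t = 514/1.173 = 438.1 d
Unit 2 (weathered granite): v = 4.95×0.0047/0.21 = 0.1108 m/d, t = 514/0.1108 = 4640 d
t(weathered granite) / t(coarse sand) = 4640/438.1 = 10.6

10.6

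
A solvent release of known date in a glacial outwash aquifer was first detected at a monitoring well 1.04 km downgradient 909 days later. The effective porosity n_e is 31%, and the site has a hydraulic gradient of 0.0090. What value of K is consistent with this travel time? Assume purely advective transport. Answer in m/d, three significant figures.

39.4 m/d

L = 1.04 km = 1040 m
v = L / t = 1040 / 909 = 1.144 m/d
K = v · n / i = 1.144 × 0.31 / 0.0090 = 39.4 m/d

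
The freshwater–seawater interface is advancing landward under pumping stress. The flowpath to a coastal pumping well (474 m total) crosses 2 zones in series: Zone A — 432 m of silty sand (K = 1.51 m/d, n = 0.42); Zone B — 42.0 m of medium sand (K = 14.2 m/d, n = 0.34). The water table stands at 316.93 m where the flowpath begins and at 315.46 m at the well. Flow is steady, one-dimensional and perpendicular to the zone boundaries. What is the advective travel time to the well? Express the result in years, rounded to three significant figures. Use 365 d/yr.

Total head drop ΔH = 316.93 − 315.46 = 1.47 m
Continuity: the same q passes through each zone, so ΔH = q·Σ(L_j/K_j) — the zones act as resistances in series.
Σ(L/K) = 432/1.51 + 42.0/14.2 = 286.1 + 2.958 = 289.1 d
q = ΔH / Σ(L/K) = 1.47 / 289.1 = 0.005086 m/d (same in every zone)
Zone A: v = q/n = 0.005086/0.42 = 0.01211 m/d → t_A = 432/0.01211 = 35680 d
Zone B: v = q/n = 0.005086/0.34 = 0.01496 m/d → t_B = 42.0/0.01496 = 2808 d
Total t = 35680 + 2808 = 38490 d
   = 38490 / 365 = 105 yr

105 years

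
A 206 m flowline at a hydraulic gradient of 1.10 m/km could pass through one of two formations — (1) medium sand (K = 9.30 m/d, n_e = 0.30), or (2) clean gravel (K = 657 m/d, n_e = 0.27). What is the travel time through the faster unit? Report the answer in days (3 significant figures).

77.0 days

Unit 1 (medium sand): v = 9.30×0.0011/0.30 = 0.03410 m/d, t = 206/0.03410 = 6041 d
Unit 2 (clean gravel): v = 657×0.0011/0.27 = 2.677 m/d, t = 206/2.677 = 76.96 d
Faster unit: t = 77.0 d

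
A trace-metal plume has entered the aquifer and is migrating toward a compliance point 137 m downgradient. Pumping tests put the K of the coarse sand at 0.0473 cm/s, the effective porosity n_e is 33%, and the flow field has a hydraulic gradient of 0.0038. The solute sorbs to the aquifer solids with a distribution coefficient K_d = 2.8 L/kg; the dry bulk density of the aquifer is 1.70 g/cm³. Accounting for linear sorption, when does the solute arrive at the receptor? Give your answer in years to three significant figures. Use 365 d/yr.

12.3 years

K = 0.0473 cm/s × 864 = 40.87 m/d
Darcy flux q = K·i = 40.87 × 0.0038 = 0.1553 m/d
Average linear velocity = 0.1553 / 0.33 = 0.4706 m/d
Retardation R = 1 + ρ_b·K_d/n = 1 + 1.70×2.8/0.33 = 15.42
Contaminant velocity v_c = v/R = 0.4706/15.42 = 0.03051 m/d
t = L/v_c = 137/0.03051 = 4490 d
   = 4490/365 = 12.3 yr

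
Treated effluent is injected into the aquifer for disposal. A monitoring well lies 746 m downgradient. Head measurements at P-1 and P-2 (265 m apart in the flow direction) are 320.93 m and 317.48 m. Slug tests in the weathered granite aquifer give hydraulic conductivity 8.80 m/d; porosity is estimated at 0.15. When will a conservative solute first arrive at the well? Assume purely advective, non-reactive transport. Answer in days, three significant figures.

977 days

Hydraulic gradient i = (320.93 − 317.48) / 265 = 3.45 / 265 = 0.01302
Darcy flux q = K·i = 8.80 × 0.01302 = 0.1146 m/d
Average linear velocity = 0.1146 / 0.15 = 0.7638 m/d
t = L / v = 746 / 0.7638 = 976.7 d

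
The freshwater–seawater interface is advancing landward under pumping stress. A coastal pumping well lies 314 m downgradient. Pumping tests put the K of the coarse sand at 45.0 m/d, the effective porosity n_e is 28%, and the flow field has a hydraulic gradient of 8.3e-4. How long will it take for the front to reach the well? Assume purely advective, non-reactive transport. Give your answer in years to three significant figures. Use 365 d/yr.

q = Ki = 45.0 × 8.3e-4 = 0.03735 m/d
Average linear velocity = 0.03735 / 0.28 = 0.1334 m/d
t = L / v = 314 / 0.1334 = 2354 d
   = 2354 / 365 = 6.45 yr

6.45 years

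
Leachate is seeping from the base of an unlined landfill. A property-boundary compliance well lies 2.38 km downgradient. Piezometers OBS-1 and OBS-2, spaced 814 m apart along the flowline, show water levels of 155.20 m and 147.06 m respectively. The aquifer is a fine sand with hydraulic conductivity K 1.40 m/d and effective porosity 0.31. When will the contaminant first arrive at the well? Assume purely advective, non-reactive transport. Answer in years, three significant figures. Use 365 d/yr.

144 years

Hydraulic gradient i = (155.20 − 147.06) / 814 = 8.14 / 814 = 0.01000
q = Ki = 1.40 × 0.01000 = 0.01400 m/d
Average linear velocity = 0.01400 / 0.31 = 0.04516 m/d
L = 2.38 km = 2380 m
t = L / v = 2380 / 0.04516 = 52700 d
   = 52700 / 365 = 144 yr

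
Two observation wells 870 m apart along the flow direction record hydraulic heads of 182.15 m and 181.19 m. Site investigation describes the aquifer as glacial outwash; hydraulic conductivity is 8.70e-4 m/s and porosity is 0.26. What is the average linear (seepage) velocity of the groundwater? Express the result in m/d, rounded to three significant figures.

Hydraulic gradient i = (182.15 − 181.19) / 870 = 0.96 / 870 = 0.001103
K = 8.70e-4 m/s × 86400 s/d = 75.17 m/d
Specific discharge q = 75.17 × 0.001103 = 0.08294 m/d
v_s = q/n_e = 0.08294/0.26 = 0.3190 m/d

0.319 m/d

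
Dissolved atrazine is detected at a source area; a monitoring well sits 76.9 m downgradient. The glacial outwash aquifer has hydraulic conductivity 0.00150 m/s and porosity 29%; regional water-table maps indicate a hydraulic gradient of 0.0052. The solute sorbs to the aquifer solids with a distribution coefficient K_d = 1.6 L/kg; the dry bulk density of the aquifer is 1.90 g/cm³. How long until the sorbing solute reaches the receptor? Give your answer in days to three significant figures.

380 days

K = 0.00150 m/s × 86400 s/d = 129.6 m/d
q = Ki = 129.6 × 0.0052 = 0.6739 m/d
v_s = q/n_e = 0.6739/0.29 = 2.324 m/d
Retardation R = 1 + ρ_b·K_d/n = 1 + 1.90×1.6/0.29 = 11.48
Contaminant velocity v_c = v/R = 2.324/11.48 = 0.2024 m/d
t = L/v_c = 76.9/0.2024 = 380.0 d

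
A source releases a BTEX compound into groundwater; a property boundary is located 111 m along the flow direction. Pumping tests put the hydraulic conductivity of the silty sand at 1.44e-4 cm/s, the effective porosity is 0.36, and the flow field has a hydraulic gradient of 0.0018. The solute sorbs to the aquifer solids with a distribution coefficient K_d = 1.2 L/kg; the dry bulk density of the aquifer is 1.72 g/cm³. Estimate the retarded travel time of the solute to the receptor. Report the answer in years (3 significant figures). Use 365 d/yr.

3290 years

K = 1.44e-4 cm/s × 864 = 0.1244 m/d
Darcy flux q = K·i = 0.1244 × 0.0018 = 2.239e-4 m/d
Seepage velocity v = q / n = 2.239e-4 / 0.36 = 6.221e-4 m/d
Retardation R = 1 + ρ_b·K_d/n = 1 + 1.72×1.2/0.36 = 6.733
Contaminant velocity v_c = v/R = 6.221e-4/6.733 = 9.239e-5 m/d
t = L/v_c = 111/9.239e-5 = 1.201e6 d
   = 1.201e6/365 = 3290 yr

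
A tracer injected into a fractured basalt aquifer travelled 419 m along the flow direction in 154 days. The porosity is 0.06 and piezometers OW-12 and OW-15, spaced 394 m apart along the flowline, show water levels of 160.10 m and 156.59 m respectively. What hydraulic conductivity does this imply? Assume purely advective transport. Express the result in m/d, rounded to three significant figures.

18.3 m/d

Hydraulic gradient i = (160.10 − 156.59) / 394 = 3.51 / 394 = 0.008909
v = L / t = 419 / 154 = 2.721 m/d
K = v · n / i = 2.721 × 0.06 / 0.008909 = 18.3 m/d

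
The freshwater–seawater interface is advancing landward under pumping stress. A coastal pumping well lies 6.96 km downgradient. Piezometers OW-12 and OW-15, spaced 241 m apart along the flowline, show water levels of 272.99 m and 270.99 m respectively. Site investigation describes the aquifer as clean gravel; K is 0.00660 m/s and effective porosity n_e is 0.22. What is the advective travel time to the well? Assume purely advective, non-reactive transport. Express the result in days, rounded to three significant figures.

324 days

Hydraulic gradient i = (272.99 − 270.99) / 241 = 2.00 / 241 = 0.008299
K = 0.00660 m/s × 86400 s/d = 570.2 m/d
Specific discharge q = 570.2 × 0.008299 = 4.732 m/d
Seepage velocity v = q / n = 4.732 / 0.22 = 21.51 m/d
L = 6.96 km = 6960 m
t = L / v = 6960 / 21.51 = 323.6 d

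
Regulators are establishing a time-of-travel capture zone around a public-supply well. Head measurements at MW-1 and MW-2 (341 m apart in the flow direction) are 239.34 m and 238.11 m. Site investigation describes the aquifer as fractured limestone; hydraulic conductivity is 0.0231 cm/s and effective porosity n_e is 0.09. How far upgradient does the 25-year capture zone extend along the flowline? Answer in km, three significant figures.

Hydraulic gradient i = (239.34 − 238.11) / 341 = 1.23 / 341 = 0.003607
K = 0.0231 cm/s × 864 = 19.96 m/d
Darcy flux q = K·i = 19.96 × 0.003607 = 0.07199 m/d
v = Ki/n = 19.96·0.003607/0.09 = 0.7999 m/d
T = 25 yr × 365 = 9125 d
L = v × T = 0.7999 × 9125 = 7299 m
   = 7.30 km

7.30 km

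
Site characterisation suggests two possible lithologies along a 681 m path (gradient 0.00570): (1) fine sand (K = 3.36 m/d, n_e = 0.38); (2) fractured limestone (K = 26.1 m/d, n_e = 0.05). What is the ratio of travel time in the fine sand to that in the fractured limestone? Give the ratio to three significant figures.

59.0

Unit 1 (fine sand): v = 3.36×0.0057/0.38 = 0.05040 m/d, t = 681/0.05040 = 13510 d
Unit 2 (fractured limestone): v = 26.1×0.0057/0.05 = 2.975 m/d, t = 681/2.975 = 228.9 d
t(fine sand) / t(fractured limestone) = 13510/228.9 = 59.0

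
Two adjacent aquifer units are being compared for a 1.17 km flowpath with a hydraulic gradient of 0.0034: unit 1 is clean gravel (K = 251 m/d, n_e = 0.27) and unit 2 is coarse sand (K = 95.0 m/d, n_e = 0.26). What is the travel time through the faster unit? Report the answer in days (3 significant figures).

370 days

Unit 1 (clean gravel): v = 251×0.0034/0.27 = 3.161 m/d, t = 1170/3.161 = 370.2 d
Unit 2 (coarse sand): v = 95.0×0.0034/0.26 = 1.242 m/d, t = 1170/1.242 = 941.8 d
Faster unit: t = 370 d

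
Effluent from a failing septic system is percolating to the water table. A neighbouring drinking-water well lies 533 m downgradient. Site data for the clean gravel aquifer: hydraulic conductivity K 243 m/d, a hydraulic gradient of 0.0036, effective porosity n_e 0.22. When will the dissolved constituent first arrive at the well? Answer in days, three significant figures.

134 days

Specific discharge q = 243 × 0.0036 = 0.8748 m/d
v = Ki/n = 243·0.0036/0.22 = 3.976 m/d
t = L / v = 533 / 3.976 = 134.0 d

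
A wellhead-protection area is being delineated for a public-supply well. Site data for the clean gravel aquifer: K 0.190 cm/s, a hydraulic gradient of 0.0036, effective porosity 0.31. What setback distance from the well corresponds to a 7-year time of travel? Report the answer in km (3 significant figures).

K = 0.190 cm/s × 864 = 164.2 m/d
Darcy flux q = K·i = 164.2 × 0.0036 = 0.5910 m/d
v_s = q/n_e = 0.5910/0.31 = 1.906 m/d
T = 7 yr × 365 = 2555 d
L = v × T = 1.906 × 2555 = 4871 m
   = 4.87 km

4.87 km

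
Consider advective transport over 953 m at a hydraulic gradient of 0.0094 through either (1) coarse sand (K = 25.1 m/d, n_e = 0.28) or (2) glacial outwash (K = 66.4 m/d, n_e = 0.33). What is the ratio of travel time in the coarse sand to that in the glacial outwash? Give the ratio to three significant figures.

2.24

Unit 1 (coarse sand): v = 25.1×0.0094/0.28 = 0.8426 m/d, t = 953/0.8426 = 1131 d
Unit 2 (glacial outwash): v = 66.4×0.0094/0.33 = 1.891 m/d, t = 953/1.891 = 503.9 d
t(coarse sand) / t(glacial outwash) = 1131/503.9 = 2.24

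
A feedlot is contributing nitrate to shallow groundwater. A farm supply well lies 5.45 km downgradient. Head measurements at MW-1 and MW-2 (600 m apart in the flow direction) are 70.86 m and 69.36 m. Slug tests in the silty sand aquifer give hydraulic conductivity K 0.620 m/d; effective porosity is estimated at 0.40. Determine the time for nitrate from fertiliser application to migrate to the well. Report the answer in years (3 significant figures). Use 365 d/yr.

3850 years

Hydraulic gradient i = (70.86 − 69.36) / 600 = 1.50 / 600 = 0.002500
Specific discharge q = 0.620 × 0.002500 = 0.001550 m/d
v_s = q/n_e = 0.001550/0.40 = 0.003875 m/d
L = 5.45 km = 5450 m
t = L / v = 5450 / 0.003875 = 1.406e6 d
   = 1.406e6 / 365 = 3850 yr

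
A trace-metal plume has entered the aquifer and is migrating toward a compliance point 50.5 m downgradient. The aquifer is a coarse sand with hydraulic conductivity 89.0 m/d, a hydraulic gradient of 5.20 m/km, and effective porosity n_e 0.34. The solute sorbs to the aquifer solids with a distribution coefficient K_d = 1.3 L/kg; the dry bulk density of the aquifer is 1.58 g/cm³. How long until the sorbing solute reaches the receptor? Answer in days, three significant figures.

Specific discharge q = 89.0 × 0.0052 = 0.4628 m/d
Seepage velocity v = q / n = 0.4628 / 0.34 = 1.361 m/d
Retardation R = 1 + ρ_b·K_d/n = 1 + 1.58×1.3/0.34 = 7.041
Contaminant velocity v_c = v/R = 1.361/7.041 = 0.1933 m/d
t = L/v_c = 50.5/0.1933 = 261.2 d

261 days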